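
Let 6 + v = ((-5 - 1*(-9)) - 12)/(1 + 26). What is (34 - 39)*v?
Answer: 850/27 ≈ 31.481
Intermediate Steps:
v = -170/27 (v = -6 + ((-5 - 1*(-9)) - 12)/(1 + 26) = -6 + ((-5 + 9) - 12)/27 = -6 + (4 - 12)*(1/27) = -6 - 8*1/27 = -6 - 8/27 = -170/27 ≈ -6.2963)
(34 - 39)*v = (34 - 39)*(-170/27) = -5*(-170/27) = 850/27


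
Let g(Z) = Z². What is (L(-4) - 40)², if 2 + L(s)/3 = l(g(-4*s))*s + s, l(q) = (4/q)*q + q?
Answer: 10099684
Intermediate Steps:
l(q) = 4 + q
L(s) = -6 + 3*s + 3*s*(4 + 16*s²) (L(s) = -6 + 3*((4 + (-4*s)²)*s + s) = -6 + 3*((4 + 16*s²)*s + s) = -6 + 3*(s*(4 + 16*s²) + s) = -6 + 3*(s + s*(4 + 16*s²)) = -6 + (3*s + 3*s*(4 + 16*s²)) = -6 + 3*s + 3*s*(4 + 16*s²))
(L(-4) - 40)² = ((-6 + 15*(-4) + 48*(-4)³) - 40)² = ((-6 - 60 + 48*(-64)) - 40)² = ((-6 - 60 - 3072) - 40)² = (-3138 - 40)² = (-3178)² = 10099684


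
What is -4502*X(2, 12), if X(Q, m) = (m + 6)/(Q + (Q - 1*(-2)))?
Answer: -13506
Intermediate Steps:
X(Q, m) = (6 + m)/(2 + 2*Q) (X(Q, m) = (6 + m)/(Q + (Q + 2)) = (6 + m)/(Q + (2 + Q)) = (6 + m)/(2 + 2*Q))
-4502*X(2, 12) = -2251*(6 + 12)/(1 + 2) = -2251*18/3 = -4502*3 = -13506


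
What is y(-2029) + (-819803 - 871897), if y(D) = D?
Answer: -1693729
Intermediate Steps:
y(-2029) + (-819803 - 871897) = -2029 + (-819803 - 871897) = -2029 - 1691700 = -1693729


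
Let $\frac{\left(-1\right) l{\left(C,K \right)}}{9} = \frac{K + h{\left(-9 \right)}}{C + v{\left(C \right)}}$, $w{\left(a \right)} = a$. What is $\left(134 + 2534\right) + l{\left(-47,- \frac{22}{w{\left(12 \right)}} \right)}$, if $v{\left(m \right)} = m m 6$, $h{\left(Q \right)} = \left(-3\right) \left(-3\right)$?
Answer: $\frac{70472423}{26414} \approx 2668.0$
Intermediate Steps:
$h{\left(Q \right)} = 9$
$v{\left(m \right)} = 6 m^{2}$ ($v{\left(m \right)} = m^{2} \cdot 6 = 6 m^{2}$)
$l{\left(C,K \right)} = - \frac{9 \left(9 + K\right)}{C + 6 C^{2}}$ ($l{\left(C,K \right)} = - 9 \frac{K + 9}{C + 6 C^{2}} = - 9 \frac{9 + K}{C + 6 C^{2}} = - \frac{9 \left(9 + K\right)}{C + 6 C^{2}}$)
$\left(134 + 2534\right) + l{\left(-47,- \frac{22}{w{\left(12 \right)}} \right)} = \left(134 + 2534\right) + \frac{9 \left(-9 - - \frac{22}{12}\right)}{\left(-47\right) \left(1 + 6 \left(-47\right)\right)} = 2668 + 9 \left(- \frac{1}{47}\right) \frac{1}{1 - 282} \left(-9 - \left(-22\right) \frac{1}{12}\right) = 2668 + 9 \left(- \frac{1}{47}\right) \frac{1}{-281} \left(-9 - - \frac{11}{6}\right) = 2668 + 9 \left(- \frac{1}{47}\right) \left(- \frac{1}{281}\right) \left(-9 + \frac{11}{6}\right) = 2668 + 9 \left(- \frac{1}{47}\right) \left(- \frac{1}{281}\right) \left(- \frac{43}{6}\right) = 2668 - \frac{129}{26414} = \frac{70472423}{26414}$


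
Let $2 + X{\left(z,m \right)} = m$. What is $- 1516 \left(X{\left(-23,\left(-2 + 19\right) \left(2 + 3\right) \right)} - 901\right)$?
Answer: $1240088$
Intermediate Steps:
$X{\left(z,m \right)} = -2 + m$
$- 1516 \left(X{\left(-23,\left(-2 + 19\right) \left(2 + 3\right) \right)} - 901\right) = - 1516 \left(\left(-2 + \left(-2 + 19\right) \left(2 + 3\right)\right) - 901\right) = - 1516 \left(\left(-2 + 17 \cdot 5\right) - 901\right) = - 1516 \left(\left(-2 + 85\right) - 901\right) = - 1516 \left(83 - 901\right) = \left(-1516\right) \left(-818\right) = 1240088$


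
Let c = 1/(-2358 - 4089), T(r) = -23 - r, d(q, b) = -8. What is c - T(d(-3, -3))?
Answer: 96704/6447 ≈ 15.000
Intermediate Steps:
c = -1/6447 (c = 1/(-6447) = -1/6447 ≈ -0.00015511)
c - T(d(-3, -3)) = -1/6447 - (-23 - 1*(-8)) = -1/6447 - (-23 + 8) = -1/6447 - 1*(-15) = -1/6447 + 15 = 96704/6447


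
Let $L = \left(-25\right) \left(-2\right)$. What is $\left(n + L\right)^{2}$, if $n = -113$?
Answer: $3969$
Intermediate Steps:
$L = 50$
$\left(n + L\right)^{2} = \left(-113 + 50\right)^{2} = \left(-63\right)^{2} = 3969$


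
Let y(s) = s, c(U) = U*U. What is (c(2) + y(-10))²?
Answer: 36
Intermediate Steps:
c(U) = U²
(c(2) + y(-10))² = (2² - 10)² = (4 - 10)² = (-6)² = 36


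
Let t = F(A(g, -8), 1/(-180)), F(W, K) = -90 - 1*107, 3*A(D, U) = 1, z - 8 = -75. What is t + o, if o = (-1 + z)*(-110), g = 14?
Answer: 7283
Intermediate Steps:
z = -67 (z = 8 - 75 = -67)
A(D, U) = 1/3 (A(D, U) = (1/3)*1 = 1/3)
o = 7480 (o = (-1 - 67)*(-110) = -68*(-110) = 7480)
F(W, K) = -197 (F(W, K) = -90 - 107 = -197)
t = -197
t + o = -197 + 7480 = 7283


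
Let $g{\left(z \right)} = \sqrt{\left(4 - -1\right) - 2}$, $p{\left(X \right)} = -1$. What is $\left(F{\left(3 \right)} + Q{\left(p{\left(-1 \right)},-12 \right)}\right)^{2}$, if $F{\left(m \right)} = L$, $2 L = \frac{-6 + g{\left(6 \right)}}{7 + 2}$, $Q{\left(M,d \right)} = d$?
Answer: $\frac{\left(222 - \sqrt{3}\right)^{2}}{324} \approx 149.75$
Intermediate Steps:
$g{\left(z \right)} = \sqrt{3}$ ($g{\left(z \right)} = \sqrt{\left(4 + 1\right) - 2} = \sqrt{5 - 2} = \sqrt{3}$)
$L = - \frac{1}{3} + \frac{\sqrt{3}}{18}$ ($L = \frac{\left(-6 + \sqrt{3}\right) \frac{1}{7 + 2}}{2} = \frac{\left(-6 + \sqrt{3}\right) \frac{1}{9}}{2} = \frac{- \frac{2}{3} + \frac{\sqrt{3}}{9}}{2} = - \frac{1}{3} + \frac{\sqrt{3}}{18} \approx -0.23711$)
$F{\left(m \right)} = - \frac{1}{3} + \frac{\sqrt{3}}{18}$
$\left(F{\left(3 \right)} + Q{\left(p{\left(-1 \right)},-12 \right)}\right)^{2} = \left(\left(- \frac{1}{3} + \frac{\sqrt{3}}{18}\right) - 12\right)^{2} = \left(- \frac{37}{3} + \frac{\sqrt{3}}{18}\right)^{2}$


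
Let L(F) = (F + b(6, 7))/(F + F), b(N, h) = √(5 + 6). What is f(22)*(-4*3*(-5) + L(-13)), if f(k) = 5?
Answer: 605/2 - 5*√11/26 ≈ 301.86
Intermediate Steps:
b(N, h) = √11
L(F) = (F + √11)/(2*F) (L(F) = (F + √11)/(F + F) = (F + √11)/((2*F)) = (F + √11)*(1/(2*F)) = (F + √11)/(2*F))
f(22)*(-4*3*(-5) + L(-13)) = 5*(-4*3*(-5) + (½)*(-13 + √11)/(-13)) = 5*(-12*(-5) + (½)*(-1/13)*(-13 + √11)) = 5*(60 + (½ - √11/26)) = 5*(121/2 - √11/26) = 605/2 - 5*√11/26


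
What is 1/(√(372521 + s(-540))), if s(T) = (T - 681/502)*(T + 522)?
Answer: √6020775905/47974310 ≈ 0.0016174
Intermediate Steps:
s(T) = (522 + T)*(-681/502 + T) (s(T) = (T - 681*1/502)*(522 + T) = (T - 681/502)*(522 + T) = (-681/502 + T)*(522 + T) = (522 + T)*(-681/502 + T))
1/(√(372521 + s(-540))) = 1/(√(372521 + (-177741/251 + (-540)² + (261363/502)*(-540)))) = 1/(√(372521 + (-177741/251 + 291600 - 70568010/251))) = 1/(√(372521 + 2445849/251)) = 1/(√(95948620/251)) = 1/(2*√6020775905/251) = √6020775905/47974310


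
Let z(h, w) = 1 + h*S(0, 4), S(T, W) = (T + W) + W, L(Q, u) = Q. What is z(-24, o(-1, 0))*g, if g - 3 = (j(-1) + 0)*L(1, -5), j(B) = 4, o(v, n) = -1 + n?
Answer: -1337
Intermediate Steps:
S(T, W) = T + 2*W
z(h, w) = 1 + 8*h (z(h, w) = 1 + h*(0 + 2*4) = 1 + h*(0 + 8) = 1 + h*8 = 1 + 8*h)
g = 7 (g = 3 + (4 + 0)*1 = 3 + 4*1 = 3 + 4 = 7)
z(-24, o(-1, 0))*g = (1 + 8*(-24))*7 = (1 - 192)*7 = -191*7 = -1337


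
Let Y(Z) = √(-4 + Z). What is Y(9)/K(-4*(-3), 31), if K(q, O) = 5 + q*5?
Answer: √5/65 ≈ 0.034401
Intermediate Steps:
K(q, O) = 5 + 5*q
Y(9)/K(-4*(-3), 31) = √(-4 + 9)/(5 + 5*(-4*(-3))) = √5/(5 + 5*12) = √5/(5 + 60) = √5/65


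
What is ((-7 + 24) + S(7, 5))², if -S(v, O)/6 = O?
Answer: 169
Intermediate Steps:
S(v, O) = -6*O
((-7 + 24) + S(7, 5))² = ((-7 + 24) - 6*5)² = (17 - 30)² = (-13)² = 169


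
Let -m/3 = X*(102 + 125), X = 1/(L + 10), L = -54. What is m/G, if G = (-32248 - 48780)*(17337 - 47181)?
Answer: 227/35466927936 ≈ 6.4003e-9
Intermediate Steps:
G = 2418199632 (G = -81028*(-29844) = 2418199632)
X = -1/44 (X = 1/(-54 + 10) = 1/(-44) = -1/44 ≈ -0.022727)
m = 681/44 (m = -(-3)*(102 + 125)/44 = -(-3)*227/44 = -3*(-227/44) = 681/44 ≈ 15.477)
m/G = (681/44)/2418199632 = (681/44)*(1/2418199632) = 227/35466927936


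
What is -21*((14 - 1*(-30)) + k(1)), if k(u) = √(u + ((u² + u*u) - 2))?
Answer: -945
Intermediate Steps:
k(u) = √(-2 + u + 2*u²) (k(u) = √(u + ((u² + u²) - 2)) = √(u + (2*u² - 2)) = √(u + (-2 + 2*u²)) = √(-2 + u + 2*u²))
-21*((14 - 1*(-30)) + k(1)) = -21*((14 - 1*(-30)) + √(-2 + 1 + 2*1²)) = -21*((14 + 30) + √(-2 + 1 + 2*1)) = -21*(44 + √(-2 + 1 + 2)) = -21*(44 + √1) = -21*(44 + 1) = -21*45 = -945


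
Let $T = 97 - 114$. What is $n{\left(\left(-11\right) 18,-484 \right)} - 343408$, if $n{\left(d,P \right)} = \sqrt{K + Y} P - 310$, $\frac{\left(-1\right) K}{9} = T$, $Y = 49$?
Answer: $-343718 - 484 \sqrt{202} \approx -3.506 \cdot 10^{5}$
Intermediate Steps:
$T = -17$
$K = 153$ ($K = \left(-9\right) \left(-17\right) = 153$)
$n{\left(d,P \right)} = -310 + P \sqrt{202}$ ($n{\left(d,P \right)} = \sqrt{153 + 49} P - 310 = \sqrt{202} P - 310 = P \sqrt{202} - 310 = -310 + P \sqrt{202}$)
$n{\left(\left(-11\right) 18,-484 \right)} - 343408 = \left(-310 - 484 \sqrt{202}\right) - 343408 = -343718 - 484 \sqrt{202}$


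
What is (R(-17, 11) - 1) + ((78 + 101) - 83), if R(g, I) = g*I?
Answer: -92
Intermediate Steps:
R(g, I) = I*g
(R(-17, 11) - 1) + ((78 + 101) - 83) = (11*(-17) - 1) + ((78 + 101) - 83) = (-187 - 1) + (179 - 83) = -188 + 96 = -92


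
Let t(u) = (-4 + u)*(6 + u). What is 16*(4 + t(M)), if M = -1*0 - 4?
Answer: -192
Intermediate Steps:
M = -4 (M = 0 - 4 = -4)
16*(4 + t(M)) = 16*(4 + (-24 + (-4)**2 + 2*(-4))) = 16*(4 + (-24 + 16 - 8)) = 16*(4 - 16) = 16*(-12) = -192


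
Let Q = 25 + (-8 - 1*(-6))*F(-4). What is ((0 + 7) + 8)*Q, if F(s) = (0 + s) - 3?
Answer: 585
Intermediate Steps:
F(s) = -3 + s (F(s) = s - 3 = -3 + s)
Q = 39 (Q = 25 + (-8 - 1*(-6))*(-3 - 4) = 25 + (-8 + 6)*(-7) = 25 - 2*(-7) = 25 + 14 = 39)
((0 + 7) + 8)*Q = ((0 + 7) + 8)*39 = (7 + 8)*39 = 15*39 = 585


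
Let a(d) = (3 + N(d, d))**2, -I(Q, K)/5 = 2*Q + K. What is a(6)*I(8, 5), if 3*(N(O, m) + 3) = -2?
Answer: -140/3 ≈ -46.667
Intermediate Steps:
N(O, m) = -11/3 (N(O, m) = -3 + (1/3)*(-2) = -3 - 2/3 = -11/3)
I(Q, K) = -10*Q - 5*K (I(Q, K) = -5*(2*Q + K) = -5*(K + 2*Q) = -10*Q - 5*K)
a(d) = 4/9 (a(d) = (3 - 11/3)**2 = (-2/3)**2 = 4/9)
a(6)*I(8, 5) = 4*(-10*8 - 5*5)/9 = 4*(-80 - 25)/9 = (4/9)*(-105) = -140/3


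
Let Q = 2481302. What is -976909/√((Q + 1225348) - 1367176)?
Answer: -976909*√2339474/2339474 ≈ -638.70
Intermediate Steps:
-976909/√((Q + 1225348) - 1367176) = -976909/√((2481302 + 1225348) - 1367176) = -976909/√(3706650 - 1367176) = -976909*√2339474/2339474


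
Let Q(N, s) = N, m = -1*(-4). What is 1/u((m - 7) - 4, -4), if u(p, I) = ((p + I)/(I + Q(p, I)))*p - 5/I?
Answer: -4/23 ≈ -0.17391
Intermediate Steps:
m = 4
u(p, I) = p - 5/I (u(p, I) = ((p + I)/(I + p))*p - 5/I = ((I + p)/(I + p))*p - 5/I = 1*p - 5/I = p - 5/I)
1/u((m - 7) - 4, -4) = 1/(((4 - 7) - 4) - 5/(-4)) = 1/((-3 - 4) - 5*(-¼)) = 1/(-7 + 5/4) = 1/(-23/4) = -4/23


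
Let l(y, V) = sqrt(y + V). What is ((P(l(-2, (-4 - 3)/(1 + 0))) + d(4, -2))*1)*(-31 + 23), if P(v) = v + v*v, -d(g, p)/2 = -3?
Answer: 24 - 24*I ≈ 24.0 - 24.0*I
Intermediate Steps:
l(y, V) = sqrt(V + y)
d(g, p) = 6 (d(g, p) = -2*(-3) = 6)
P(v) = v + v**2
((P(l(-2, (-4 - 3)/(1 + 0))) + d(4, -2))*1)*(-31 + 23) = ((sqrt((-4 - 3)/(1 + 0) - 2)*(1 + sqrt((-4 - 3)/(1 + 0) - 2)) + 6)*1)*(-31 + 23) = ((sqrt(-7/1 - 2)*(1 + sqrt(-7/1 - 2)) + 6)*1)*(-8) = ((sqrt(-7*1 - 2)*(1 + sqrt(-7*1 - 2)) + 6)*1)*(-8) = ((sqrt(-7 - 2)*(1 + sqrt(-7 - 2)) + 6)*1)*(-8) = ((sqrt(-9)*(1 + sqrt(-9)) + 6)*1)*(-8) = (((3*I)*(1 + 3*I) + 6)*1)*(-8) = ((3*I*(1 + 3*I) + 6)*1)*(-8) = ((6 + 3*I*(1 + 3*I))*1)*(-8) = (6 + 3*I*(1 + 3*I))*(-8) = -48 - 24*I*(1 + 3*I)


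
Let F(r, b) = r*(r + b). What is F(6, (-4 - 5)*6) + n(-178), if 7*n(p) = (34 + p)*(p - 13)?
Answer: 25488/7 ≈ 3641.1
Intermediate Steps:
n(p) = (-13 + p)*(34 + p)/7 (n(p) = ((34 + p)*(p - 13))/7 = ((34 + p)*(-13 + p))/7 = ((-13 + p)*(34 + p))/7 = (-13 + p)*(34 + p)/7)
F(r, b) = r*(b + r)
F(6, (-4 - 5)*6) + n(-178) = 6*((-4 - 5)*6 + 6) + (-442/7 + 3*(-178) + (1/7)*(-178)**2) = 6*(-9*6 + 6) + (-442/7 - 534 + (1/7)*31684) = 6*(-54 + 6) + (-442/7 - 534 + 31684/7) = 6*(-48) + 27504/7 = -288 + 27504/7 = 25488/7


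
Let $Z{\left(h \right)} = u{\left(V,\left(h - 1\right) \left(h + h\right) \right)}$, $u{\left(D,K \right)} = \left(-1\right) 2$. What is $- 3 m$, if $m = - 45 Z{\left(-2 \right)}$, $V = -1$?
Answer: $-270$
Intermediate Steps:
$u{\left(D,K \right)} = -2$
$Z{\left(h \right)} = -2$
$m = 90$ ($m = \left(-45\right) \left(-2\right) = 90$)
$- 3 m = \left(-3\right) 90 = -270$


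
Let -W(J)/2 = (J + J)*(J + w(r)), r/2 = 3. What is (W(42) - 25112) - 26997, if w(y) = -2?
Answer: -58829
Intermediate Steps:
r = 6 (r = 2*3 = 6)
W(J) = -4*J*(-2 + J) (W(J) = -2*(J + J)*(J - 2) = -2*2*J*(-2 + J) = -4*J*(-2 + J))
(W(42) - 25112) - 26997 = (4*42*(2 - 1*42) - 25112) - 26997 = (4*42*(2 - 42) - 25112) - 26997 = (4*42*(-40) - 25112) - 26997 = (-6720 - 25112) - 26997 = -31832 - 26997 = -58829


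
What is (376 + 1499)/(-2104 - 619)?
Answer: -1875/2723 ≈ -0.68858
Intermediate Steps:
(376 + 1499)/(-2104 - 619) = 1875/(-2723) = 1875*(-1/2723) = -1875/2723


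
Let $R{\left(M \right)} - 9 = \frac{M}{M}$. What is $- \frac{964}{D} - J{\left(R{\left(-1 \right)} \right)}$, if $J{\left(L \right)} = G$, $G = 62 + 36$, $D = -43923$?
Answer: $- \frac{4303490}{43923} \approx -97.978$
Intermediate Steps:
$G = 98$
$R{\left(M \right)} = 10$ ($R{\left(M \right)} = 9 + \frac{M}{M} = 9 + 1 = 10$)
$J{\left(L \right)} = 98$
$- \frac{964}{D} - J{\left(R{\left(-1 \right)} \right)} = - \frac{964}{-43923} - 98 = \left(-964\right) \left(- \frac{1}{43923}\right) - 98 = \frac{964}{43923} - 98 = - \frac{4303490}{43923}$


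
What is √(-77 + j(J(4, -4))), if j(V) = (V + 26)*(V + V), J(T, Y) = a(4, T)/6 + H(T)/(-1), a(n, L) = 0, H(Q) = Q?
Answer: I*√253 ≈ 15.906*I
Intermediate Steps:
J(T, Y) = -T (J(T, Y) = 0/6 + T/(-1) = 0*(⅙) + T*(-1) = 0 - T = -T)
j(V) = 2*V*(26 + V) (j(V) = (26 + V)*(2*V) = 2*V*(26 + V))
√(-77 + j(J(4, -4))) = √(-77 + 2*(-1*4)*(26 - 1*4)) = √(-77 + 2*(-4)*(26 - 4)) = √(-77 + 2*(-4)*22) = √(-77 - 176) = √(-253) = I*√253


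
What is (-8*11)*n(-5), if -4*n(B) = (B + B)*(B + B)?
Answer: 2200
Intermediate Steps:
n(B) = -B² (n(B) = -(B + B)*(B + B)/4 = -2*B*2*B/4 = -B²)
(-8*11)*n(-5) = (-8*11)*(-1*(-5)²) = -(-88)*25 = -88*(-25) = 2200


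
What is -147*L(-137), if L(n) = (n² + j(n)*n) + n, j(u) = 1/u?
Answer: -2739051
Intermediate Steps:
L(n) = 1 + n + n² (L(n) = (n² + n/n) + n = (n² + 1) + n = (1 + n²) + n = 1 + n + n²)
-147*L(-137) = -147*(1 - 137*(1 - 137)) = -147*(1 - 137*(-136)) = -147*(1 + 18632) = -147*18633 = -2739051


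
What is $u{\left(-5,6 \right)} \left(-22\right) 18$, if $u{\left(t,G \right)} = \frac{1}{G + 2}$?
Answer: $- \frac{99}{2} \approx -49.5$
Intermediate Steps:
$u{\left(t,G \right)} = \frac{1}{2 + G}$
$u{\left(-5,6 \right)} \left(-22\right) 18 = \frac{1}{2 + 6} \left(-22\right) 18 = \frac{1}{8} \left(-22\right) 18 = \left(- \frac{11}{4}\right) 18 = - \frac{99}{2}$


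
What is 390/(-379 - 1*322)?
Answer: -390/701 ≈ -0.55635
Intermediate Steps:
390/(-379 - 1*322) = 390/(-379 - 322) = 390/(-701) = 390*(-1/701) = -390/701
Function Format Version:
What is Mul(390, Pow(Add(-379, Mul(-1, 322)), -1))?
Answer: Rational(-390, 701) ≈ -0.55635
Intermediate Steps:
Mul(390, Pow(Add(-379, Mul(-1, 322)), -1)) = Mul(390, Pow(Add(-379, -322), -1)) = Mul(390, Pow(-701, -1)) = Mul(390, Rational(-1, 701)) = Rational(-390, 701)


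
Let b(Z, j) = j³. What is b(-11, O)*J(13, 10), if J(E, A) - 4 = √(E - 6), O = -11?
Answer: -5324 - 1331*√7 ≈ -8845.5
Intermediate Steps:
J(E, A) = 4 + √(-6 + E) (J(E, A) = 4 + √(E - 6) = 4 + √(-6 + E))
b(-11, O)*J(13, 10) = (-11)³*(4 + √(-6 + 13)) = -1331*(4 + √7) = -5324 - 1331*√7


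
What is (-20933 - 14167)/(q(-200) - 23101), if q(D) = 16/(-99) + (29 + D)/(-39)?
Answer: 11293425/7431388 ≈ 1.5197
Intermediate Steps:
q(D) = -1165/1287 - D/39 (q(D) = 16*(-1/99) + (29 + D)*(-1/39) = -16/99 + (-29/39 - D/39) = -1165/1287 - D/39)
(-20933 - 14167)/(q(-200) - 23101) = (-20933 - 14167)/((-1165/1287 - 1/39*(-200)) - 23101) = -35100/((-1165/1287 + 200/39) - 23101) = -35100/(5435/1287 - 23101) = -35100/(-29725552/1287) = -35100*(-1287/29725552) = 11293425/7431388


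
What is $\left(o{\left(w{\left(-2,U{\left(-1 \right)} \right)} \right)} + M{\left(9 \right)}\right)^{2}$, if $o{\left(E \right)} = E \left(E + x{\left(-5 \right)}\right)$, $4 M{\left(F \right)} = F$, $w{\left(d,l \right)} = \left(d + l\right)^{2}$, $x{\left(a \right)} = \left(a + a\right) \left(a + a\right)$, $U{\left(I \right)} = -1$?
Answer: $\frac{15468489}{16} \approx 9.6678 \cdot 10^{5}$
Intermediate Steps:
$x{\left(a \right)} = 4 a^{2}$ ($x{\left(a \right)} = 2 a 2 a = 4 a^{2}$)
$M{\left(F \right)} = \frac{F}{4}$
$o{\left(E \right)} = E \left(100 + E\right)$ ($o{\left(E \right)} = E \left(E + 4 \left(-5\right)^{2}\right) = E \left(E + 4 \cdot 25\right) = E \left(E + 100\right) = E \left(100 + E\right)$)
$\left(o{\left(w{\left(-2,U{\left(-1 \right)} \right)} \right)} + M{\left(9 \right)}\right)^{2} = \left(\left(-2 - 1\right)^{2} \left(100 + \left(-2 - 1\right)^{2}\right) + \frac{1}{4} \cdot 9\right)^{2} = \left(\left(-3\right)^{2} \left(100 + \left(-3\right)^{2}\right) + \frac{9}{4}\right)^{2} = \left(9 \left(100 + 9\right) + \frac{9}{4}\right)^{2} = \left(9 \cdot 109 + \frac{9}{4}\right)^{2} = \left(981 + \frac{9}{4}\right)^{2} = \left(\frac{3933}{4}\right)^{2} = \frac{15468489}{16}$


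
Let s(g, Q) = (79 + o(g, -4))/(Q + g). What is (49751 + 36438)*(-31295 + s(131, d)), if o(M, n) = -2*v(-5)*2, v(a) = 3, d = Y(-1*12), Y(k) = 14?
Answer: -391100514812/145 ≈ -2.6972e+9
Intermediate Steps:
d = 14
o(M, n) = -12 (o(M, n) = -2*3*2 = -6*2 = -12)
s(g, Q) = 67/(Q + g) (s(g, Q) = (79 - 12)/(Q + g) = 67/(Q + g))
(49751 + 36438)*(-31295 + s(131, d)) = (49751 + 36438)*(-31295 + 67/(14 + 131)) = 86189*(-31295 + 67/145) = 86189*(-4537708/145) = -391100514812/145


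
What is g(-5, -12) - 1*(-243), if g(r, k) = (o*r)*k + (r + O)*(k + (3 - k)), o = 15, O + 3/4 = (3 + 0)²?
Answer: 4611/4 ≈ 1152.8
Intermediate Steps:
O = 33/4 (O = -¾ + (3 + 0)² = -¾ + 3² = -¾ + 9 = 33/4 ≈ 8.2500)
g(r, k) = 99/4 + 3*r + 15*k*r (g(r, k) = (15*r)*k + (r + 33/4)*(k + (3 - k)) = 15*k*r + (33/4 + r)*3 = 15*k*r + (99/4 + 3*r) = 99/4 + 3*r + 15*k*r)
g(-5, -12) - 1*(-243) = (99/4 + 3*(-5) + 15*(-12)*(-5)) - 1*(-243) = (99/4 - 15 + 900) + 243 = 3639/4 + 243 = 4611/4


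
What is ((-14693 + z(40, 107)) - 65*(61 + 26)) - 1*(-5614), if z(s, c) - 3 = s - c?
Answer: -14798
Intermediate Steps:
z(s, c) = 3 + s - c (z(s, c) = 3 + (s - c) = 3 + s - c)
((-14693 + z(40, 107)) - 65*(61 + 26)) - 1*(-5614) = ((-14693 + (3 + 40 - 1*107)) - 65*(61 + 26)) - 1*(-5614) = ((-14693 + (3 + 40 - 107)) - 65*87) + 5614 = ((-14693 - 64) - 5655) + 5614 = (-14757 - 5655) + 5614 = -20412 + 5614 = -14798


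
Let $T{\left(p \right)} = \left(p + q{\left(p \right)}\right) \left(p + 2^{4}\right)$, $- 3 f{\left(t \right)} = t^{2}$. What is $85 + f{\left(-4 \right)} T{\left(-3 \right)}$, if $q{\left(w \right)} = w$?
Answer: $501$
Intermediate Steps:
$f{\left(t \right)} = - \frac{t^{2}}{3}$
$T{\left(p \right)} = 2 p \left(16 + p\right)$ ($T{\left(p \right)} = \left(p + p\right) \left(p + 2^{4}\right) = 2 p \left(p + 16\right) = 2 p \left(16 + p\right)$)
$85 + f{\left(-4 \right)} T{\left(-3 \right)} = 85 + - \frac{\left(-4\right)^{2}}{3} \cdot 2 \left(-3\right) \left(16 - 3\right) = 85 + \left(- \frac{1}{3}\right) 16 \cdot 2 \left(-3\right) 13 = 85 - -416 = 85 + 416 = 501$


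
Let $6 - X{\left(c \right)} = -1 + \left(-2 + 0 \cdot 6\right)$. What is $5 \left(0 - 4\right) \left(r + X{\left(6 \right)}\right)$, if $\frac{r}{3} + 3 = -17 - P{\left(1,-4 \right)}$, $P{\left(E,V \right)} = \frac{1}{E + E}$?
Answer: $1050$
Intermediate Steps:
$P{\left(E,V \right)} = \frac{1}{2 E}$
$r = - \frac{123}{2}$ ($r = -9 + 3 \left(-17 - \frac{1}{2 \cdot 1}\right) = -9 + 3 \left(-17 - \frac{1}{2} \cdot 1\right) = -9 + 3 \left(-17 - \frac{1}{2}\right) = -9 + 3 \left(- \frac{35}{2}\right) = -9 - \frac{105}{2} = - \frac{123}{2} \approx -61.5$)
$X{\left(c \right)} = 9$ ($X{\left(c \right)} = 6 - \left(-1 + \left(-2 + 0 \cdot 6\right)\right) = 6 - \left(-1 + \left(-2 + 0\right)\right) = 6 - \left(-1 - 2\right) = 6 - -3 = 6 + 3 = 9$)
$5 \left(0 - 4\right) \left(r + X{\left(6 \right)}\right) = 5 \left(0 - 4\right) \left(- \frac{123}{2} + 9\right) = 5 \left(-4\right) \left(- \frac{105}{2}\right) = \left(-20\right) \left(- \frac{105}{2}\right) = 1050$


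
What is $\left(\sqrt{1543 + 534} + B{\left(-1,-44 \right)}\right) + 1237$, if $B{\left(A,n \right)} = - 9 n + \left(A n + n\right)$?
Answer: $1633 + \sqrt{2077} \approx 1678.6$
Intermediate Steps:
$B{\left(A,n \right)} = - 8 n + A n$ ($B{\left(A,n \right)} = - 9 n + \left(n + A n\right) = - 8 n + A n$)
$\left(\sqrt{1543 + 534} + B{\left(-1,-44 \right)}\right) + 1237 = \left(\sqrt{1543 + 534} - 44 \left(-8 - 1\right)\right) + 1237 = \left(\sqrt{2077} - -396\right) + 1237 = \left(\sqrt{2077} + 396\right) + 1237 = \left(396 + \sqrt{2077}\right) + 1237 = 1633 + \sqrt{2077}$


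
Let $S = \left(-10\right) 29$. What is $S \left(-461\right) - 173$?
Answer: $133517$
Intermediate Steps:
$S = -290$
$S \left(-461\right) - 173 = \left(-290\right) \left(-461\right) - 173 = 133690 - 173 = 133517$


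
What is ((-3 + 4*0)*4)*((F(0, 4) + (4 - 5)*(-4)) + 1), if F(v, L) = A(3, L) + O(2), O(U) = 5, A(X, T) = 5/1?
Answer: -180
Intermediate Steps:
A(X, T) = 5 (A(X, T) = 5*1 = 5)
F(v, L) = 10 (F(v, L) = 5 + 5 = 10)
((-3 + 4*0)*4)*((F(0, 4) + (4 - 5)*(-4)) + 1) = ((-3 + 4*0)*4)*((10 + (4 - 5)*(-4)) + 1) = ((-3 + 0)*4)*((10 - 1*(-4)) + 1) = (-3*4)*((10 + 4) + 1) = -12*(14 + 1) = -12*15 = -180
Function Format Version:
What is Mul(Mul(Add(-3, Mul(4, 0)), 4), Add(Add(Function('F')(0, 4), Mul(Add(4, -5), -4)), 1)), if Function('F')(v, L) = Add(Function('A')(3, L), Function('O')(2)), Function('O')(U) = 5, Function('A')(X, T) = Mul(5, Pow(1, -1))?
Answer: -180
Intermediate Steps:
Function('A')(X, T) = 5 (Function('A')(X, T) = Mul(5, 1) = 5)
Function('F')(v, L) = 10 (Function('F')(v, L) = Add(5, 5) = 10)
Mul(Mul(Add(-3, Mul(4, 0)), 4), Add(Add(Function('F')(0, 4), Mul(Add(4, -5), -4)), 1)) = Mul(Mul(Add(-3, Mul(4, 0)), 4), Add(Add(10, Mul(Add(4, -5), -4)), 1)) = Mul(Mul(Add(-3, 0), 4), Add(Add(10, Mul(-1, -4)), 1)) = Mul(Mul(-3, 4), Add(Add(10, 4), 1)) = Mul(-12, Add(14, 1)) = Mul(-12, 15) = -180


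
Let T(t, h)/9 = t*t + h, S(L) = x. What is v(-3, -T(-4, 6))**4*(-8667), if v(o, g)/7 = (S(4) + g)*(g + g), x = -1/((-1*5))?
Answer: -489583605933789107938452364032/625 ≈ -7.8333e+26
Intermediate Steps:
x = 1/5 (x = -1/(-5) = -1*(-1/5) = 1/5 ≈ 0.20000)
S(L) = 1/5
T(t, h) = 9*h + 9*t**2 (T(t, h) = 9*(t*t + h) = 9*(t**2 + h) = 9*(h + t**2) = 9*h + 9*t**2)
v(o, g) = 14*g*(1/5 + g) (v(o, g) = 7*((1/5 + g)*(g + g)) = 7*((1/5 + g)*(2*g)) = 7*(2*g*(1/5 + g)) = 14*g*(1/5 + g))
v(-3, -T(-4, 6))**4*(-8667) = (14*(-(9*6 + 9*(-4)**2))*(1 + 5*(-(9*6 + 9*(-4)**2)))/5)**4*(-8667) = (14*(-(54 + 9*16))*(1 + 5*(-(54 + 9*16)))/5)**4*(-8667) = (14*(-(54 + 144))*(1 + 5*(-(54 + 144)))/5)**4*(-8667) = (14*(-1*198)*(1 + 5*(-1*198))/5)**4*(-8667) = ((14/5)*(-198)*(1 + 5*(-198)))**4*(-8667) = ((14/5)*(-198)*(1 - 990))**4*(-8667) = ((14/5)*(-198)*(-989))**4*(-8667) = (2741508/5)**4*(-8667) = (56488243444535491858596096/625)*(-8667) = -489583605933789107938452364032/625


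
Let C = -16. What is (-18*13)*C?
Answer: 3744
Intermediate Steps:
(-18*13)*C = -18*13*(-16) = -234*(-16) = 3744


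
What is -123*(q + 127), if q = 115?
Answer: -29766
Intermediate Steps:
-123*(q + 127) = -123*(115 + 127) = -123*242 = -29766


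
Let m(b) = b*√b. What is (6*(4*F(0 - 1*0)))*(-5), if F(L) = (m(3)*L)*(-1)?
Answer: 0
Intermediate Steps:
m(b) = b^(3/2)
F(L) = -3*L*√3 (F(L) = (3^(3/2)*L)*(-1) = ((3*√3)*L)*(-1) = (3*L*√3)*(-1) = -3*L*√3)
(6*(4*F(0 - 1*0)))*(-5) = (6*(4*(-3*(0 - 1*0)*√3)))*(-5) = (6*(4*(-3*(0 + 0)*√3)))*(-5) = (6*(4*(-3*0*√3)))*(-5) = (6*(4*0))*(-5) = (6*0)*(-5) = 0*(-5) = 0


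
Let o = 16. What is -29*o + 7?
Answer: -457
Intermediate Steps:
-29*o + 7 = -29*16 + 7 = -464 + 7 = -457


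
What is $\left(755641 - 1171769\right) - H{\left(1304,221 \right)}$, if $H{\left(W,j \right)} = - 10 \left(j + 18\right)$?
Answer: $-413738$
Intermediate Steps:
$H{\left(W,j \right)} = -180 - 10 j$ ($H{\left(W,j \right)} = - 10 \left(18 + j\right) = -180 - 10 j$)
$\left(755641 - 1171769\right) - H{\left(1304,221 \right)} = \left(755641 - 1171769\right) - \left(-180 - 2210\right) = -416128 - \left(-180 - 2210\right) = -416128 - -2390 = -416128 + 2390 = -413738$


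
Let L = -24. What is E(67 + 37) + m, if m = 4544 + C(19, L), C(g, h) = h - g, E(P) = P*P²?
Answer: 1129365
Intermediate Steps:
E(P) = P³
m = 4501 (m = 4544 + (-24 - 1*19) = 4544 + (-24 - 19) = 4544 - 43 = 4501)
E(67 + 37) + m = (67 + 37)³ + 4501 = 104³ + 4501 = 1124864 + 4501 = 1129365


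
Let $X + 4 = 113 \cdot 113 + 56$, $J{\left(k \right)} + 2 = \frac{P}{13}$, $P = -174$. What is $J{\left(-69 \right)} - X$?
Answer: $- \frac{166873}{13} \approx -12836.0$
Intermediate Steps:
$J{\left(k \right)} = - \frac{200}{13}$ ($J{\left(k \right)} = -2 - \frac{174}{13} = - \frac{200}{13}$)
$X = 12821$ ($X = -4 + \left(113 \cdot 113 + 56\right) = -4 + \left(12769 + 56\right) = -4 + 12825 = 12821$)
$J{\left(-69 \right)} - X = - \frac{200}{13} - 12821 = - \frac{166873}{13}$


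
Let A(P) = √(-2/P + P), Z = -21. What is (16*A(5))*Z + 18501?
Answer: 18501 - 336*√115/5 ≈ 17780.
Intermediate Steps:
A(P) = √(P - 2/P)
(16*A(5))*Z + 18501 = (16*√(5 - 2/5))*(-21) + 18501 = (16*√(5 - 2*⅕))*(-21) + 18501 = (16*√(5 - ⅖))*(-21) + 18501 = (16*√(23/5))*(-21) + 18501 = (16*(√115/5))*(-21) + 18501 = (16*√115/5)*(-21) + 18501 = -336*√115/5 + 18501 = 18501 - 336*√115/5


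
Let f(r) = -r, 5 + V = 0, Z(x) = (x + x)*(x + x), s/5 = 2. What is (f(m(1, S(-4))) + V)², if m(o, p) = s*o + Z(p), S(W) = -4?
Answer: 6241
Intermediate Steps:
s = 10 (s = 5*2 = 10)
Z(x) = 4*x² (Z(x) = (2*x)*(2*x) = 4*x²)
m(o, p) = 4*p² + 10*o (m(o, p) = 10*o + 4*p² = 4*p² + 10*o)
V = -5 (V = -5 + 0 = -5)
(f(m(1, S(-4))) + V)² = (-(4*(-4)² + 10*1) - 5)² = (-(4*16 + 10) - 5)² = (-(64 + 10) - 5)² = (-1*74 - 5)² = (-74 - 5)² = (-79)² = 6241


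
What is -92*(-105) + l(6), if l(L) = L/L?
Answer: 9661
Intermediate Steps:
l(L) = 1
-92*(-105) + l(6) = -92*(-105) + 1 = 9660 + 1 = 9661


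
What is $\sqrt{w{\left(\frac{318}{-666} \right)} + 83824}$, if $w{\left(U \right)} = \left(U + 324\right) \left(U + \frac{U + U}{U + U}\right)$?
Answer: $\frac{\sqrt{1034878342}}{111} \approx 289.82$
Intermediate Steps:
$w{\left(U \right)} = \left(1 + U\right) \left(324 + U\right)$ ($w{\left(U \right)} = \left(324 + U\right) \left(U + \frac{2 U}{2 U}\right) = \left(324 + U\right) \left(U + 2 U \frac{1}{2 U}\right) = \left(324 + U\right) \left(U + 1\right) = \left(324 + U\right) \left(1 + U\right) = \left(1 + U\right) \left(324 + U\right)$)
$\sqrt{w{\left(\frac{318}{-666} \right)} + 83824} = \sqrt{\left(324 + \left(\frac{318}{-666}\right)^{2} + 325 \frac{318}{-666}\right) + 83824} = \sqrt{\left(324 + \left(318 \left(- \frac{1}{666}\right)\right)^{2} + 325 \cdot 318 \left(- \frac{1}{666}\right)\right) + 83824} = \sqrt{\left(324 + \left(- \frac{53}{111}\right)^{2} + 325 \left(- \frac{53}{111}\right)\right) + 83824} = \sqrt{\left(324 + \frac{2809}{12321} - \frac{17225}{111}\right) + 83824} = \sqrt{\frac{2082838}{12321} + 83824} = \sqrt{\frac{1034878342}{12321}} = \frac{\sqrt{1034878342}}{111}$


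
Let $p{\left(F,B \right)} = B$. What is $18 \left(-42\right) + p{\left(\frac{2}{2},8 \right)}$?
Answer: $-748$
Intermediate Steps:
$18 \left(-42\right) + p{\left(\frac{2}{2},8 \right)} = 18 \left(-42\right) + 8 = -756 + 8 = -748$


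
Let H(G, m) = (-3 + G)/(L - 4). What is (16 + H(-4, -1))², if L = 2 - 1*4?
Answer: 10609/36 ≈ 294.69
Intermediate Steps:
L = -2 (L = 2 - 4 = -2)
H(G, m) = ½ - G/6 (H(G, m) = (-3 + G)/(-2 - 4) = (-3 + G)/(-6) = (-3 + G)*(-⅙) = ½ - G/6)
(16 + H(-4, -1))² = (16 + (½ - ⅙*(-4)))² = (16 + (½ + ⅔))² = (16 + 7/6)² = (103/6)² = 10609/36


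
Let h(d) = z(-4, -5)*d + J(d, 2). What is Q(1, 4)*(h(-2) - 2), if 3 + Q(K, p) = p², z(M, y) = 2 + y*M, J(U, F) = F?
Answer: -572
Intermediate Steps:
z(M, y) = 2 + M*y
h(d) = 2 + 22*d (h(d) = (2 - 4*(-5))*d + 2 = (2 + 20)*d + 2 = 22*d + 2 = 2 + 22*d)
Q(K, p) = -3 + p²
Q(1, 4)*(h(-2) - 2) = (-3 + 4²)*((2 + 22*(-2)) - 2) = (-3 + 16)*((2 - 44) - 2) = 13*(-42 - 2) = 13*(-44) = -572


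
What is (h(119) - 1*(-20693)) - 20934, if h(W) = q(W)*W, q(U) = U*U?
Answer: 1684918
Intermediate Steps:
q(U) = U²
h(W) = W³ (h(W) = W²*W = W³)
(h(119) - 1*(-20693)) - 20934 = (119³ - 1*(-20693)) - 20934 = (1685159 + 20693) - 20934 = 1705852 - 20934 = 1684918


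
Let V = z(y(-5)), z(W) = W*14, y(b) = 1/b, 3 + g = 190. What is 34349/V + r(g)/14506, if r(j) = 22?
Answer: -177952333/14506 ≈ -12268.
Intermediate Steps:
g = 187 (g = -3 + 190 = 187)
z(W) = 14*W
V = -14/5 (V = 14/(-5) = 14*(-1/5) = -14/5 ≈ -2.8000)
34349/V + r(g)/14506 = 34349/(-14/5) + 22/14506 = 34349*(-5/14) + 22*(1/14506) = -24535/2 + 11/7253 = -177952333/14506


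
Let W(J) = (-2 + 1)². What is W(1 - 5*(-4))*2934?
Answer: 2934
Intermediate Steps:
W(J) = 1 (W(J) = (-1)² = 1)
W(1 - 5*(-4))*2934 = 1*2934 = 2934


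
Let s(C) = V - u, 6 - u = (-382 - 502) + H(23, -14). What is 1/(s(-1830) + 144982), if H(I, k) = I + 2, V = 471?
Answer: 1/144588 ≈ 6.9162e-6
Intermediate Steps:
H(I, k) = 2 + I
u = 865 (u = 6 - ((-382 - 502) + (2 + 23)) = 6 - (-884 + 25) = 6 - 1*(-859) = 6 + 859 = 865)
s(C) = -394 (s(C) = 471 - 1*865 = 471 - 865 = -394)
1/(s(-1830) + 144982) = 1/(-394 + 144982) = 1/144588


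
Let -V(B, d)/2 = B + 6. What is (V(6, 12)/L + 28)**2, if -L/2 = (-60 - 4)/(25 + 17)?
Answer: 25921/64 ≈ 405.02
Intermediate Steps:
V(B, d) = -12 - 2*B (V(B, d) = -2*(B + 6) = -2*(6 + B) = -12 - 2*B)
L = 64/21 (L = -2*(-60 - 4)/(25 + 17) = -(-128)/42 = -2*(-32/21) = 64/21 ≈ 3.0476)
(V(6, 12)/L + 28)**2 = ((-12 - 2*6)/(64/21) + 28)**2 = ((-12 - 12)*(21/64) + 28)**2 = (-24*21/64 + 28)**2 = (-63/8 + 28)**2 = (161/8)**2 = 25921/64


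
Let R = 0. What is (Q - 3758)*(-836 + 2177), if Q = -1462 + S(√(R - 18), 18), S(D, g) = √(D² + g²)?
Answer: -7000020 + 4023*√34 ≈ -6.9766e+6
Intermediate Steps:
Q = -1462 + 3*√34 (Q = -1462 + √((√(0 - 18))² + 18²) = -1462 + √((√(-18))² + 324) = -1462 + √((3*I*√2)² + 324) = -1462 + √(-18 + 324) = -1462 + √306 = -1462 + 3*√34 ≈ -1444.5)
(Q - 3758)*(-836 + 2177) = ((-1462 + 3*√34) - 3758)*(-836 + 2177) = (-5220 + 3*√34)*1341 = -7000020 + 4023*√34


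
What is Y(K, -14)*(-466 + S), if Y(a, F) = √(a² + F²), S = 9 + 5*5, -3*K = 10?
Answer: -288*√466 ≈ -6217.1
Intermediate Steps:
K = -10/3 (K = -⅓*10 = -10/3 ≈ -3.3333)
S = 34 (S = 9 + 25 = 34)
Y(a, F) = √(F² + a²)
Y(K, -14)*(-466 + S) = √((-14)² + (-10/3)²)*(-466 + 34) = √(196 + 100/9)*(-432) = √(1864/9)*(-432) = (2*√466/3)*(-432) = -288*√466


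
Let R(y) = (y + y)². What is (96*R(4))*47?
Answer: 288768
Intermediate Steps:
R(y) = 4*y² (R(y) = (2*y)² = 4*y²)
(96*R(4))*47 = (96*(4*4²))*47 = (96*(4*16))*47 = (96*64)*47 = 6144*47 = 288768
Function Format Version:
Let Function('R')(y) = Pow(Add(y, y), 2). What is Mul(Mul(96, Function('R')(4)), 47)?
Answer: 288768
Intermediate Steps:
Function('R')(y) = Mul(4, Pow(y, 2)) (Function('R')(y) = Pow(Mul(2, y), 2) = Mul(4, Pow(y, 2)))
Mul(Mul(96, Function('R')(4)), 47) = Mul(Mul(96, Mul(4, Pow(4, 2))), 47) = Mul(Mul(96, Mul(4, 16)), 47) = Mul(Mul(96, 64), 47) = Mul(6144, 47) = 288768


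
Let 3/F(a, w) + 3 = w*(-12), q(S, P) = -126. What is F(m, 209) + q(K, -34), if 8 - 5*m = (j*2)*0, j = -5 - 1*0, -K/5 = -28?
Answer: -105463/837 ≈ -126.00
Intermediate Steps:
K = 140 (K = -5*(-28) = 140)
j = -5 (j = -5 + 0 = -5)
m = 8/5 (m = 8/5 - (-5*2)*0/5 = 8/5 - (-2)*0 = 8/5 - ⅕*0 = 8/5 + 0 = 8/5 ≈ 1.6000)
F(a, w) = 3/(-3 - 12*w) (F(a, w) = 3/(-3 + w*(-12)) = 3/(-3 - 12*w))
F(m, 209) + q(K, -34) = -1/(1 + 4*209) - 126 = -1/(1 + 836) - 126 = -1/837 - 126 = -105463/837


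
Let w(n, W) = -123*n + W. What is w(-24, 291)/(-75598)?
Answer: -3243/75598 ≈ -0.042898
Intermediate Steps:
w(n, W) = W - 123*n
w(-24, 291)/(-75598) = (291 - 123*(-24))/(-75598) = (291 + 2952)*(-1/75598) = 3243*(-1/75598) = -3243/75598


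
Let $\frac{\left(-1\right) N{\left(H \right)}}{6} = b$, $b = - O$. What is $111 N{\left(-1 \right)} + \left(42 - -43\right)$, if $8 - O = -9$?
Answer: $11407$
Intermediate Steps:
$O = 17$ ($O = 8 - -9 = 8 + 9 = 17$)
$b = -17$ ($b = \left(-1\right) 17 = -17$)
$N{\left(H \right)} = 102$ ($N{\left(H \right)} = \left(-6\right) \left(-17\right) = 102$)
$111 N{\left(-1 \right)} + \left(42 - -43\right) = 111 \cdot 102 + \left(42 - -43\right) = 11322 + \left(42 + 43\right) = 11322 + 85 = 11407$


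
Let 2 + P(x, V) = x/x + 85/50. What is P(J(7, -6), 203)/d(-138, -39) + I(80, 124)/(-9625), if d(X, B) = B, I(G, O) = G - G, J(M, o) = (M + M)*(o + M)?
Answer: -7/390 ≈ -0.017949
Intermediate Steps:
J(M, o) = 2*M*(M + o) (J(M, o) = (2*M)*(M + o) = 2*M*(M + o))
I(G, O) = 0
P(x, V) = 7/10 (P(x, V) = -2 + (x/x + 85/50) = -2 + (1 + 85*(1/50)) = -2 + (1 + 17/10) = -2 + 27/10 = 7/10)
P(J(7, -6), 203)/d(-138, -39) + I(80, 124)/(-9625) = (7/10)/(-39) + 0/(-9625) = (7/10)*(-1/39) + 0*(-1/9625) = -7/390 + 0 = -7/390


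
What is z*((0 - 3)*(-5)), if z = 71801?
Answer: 1077015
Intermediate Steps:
z*((0 - 3)*(-5)) = 71801*((0 - 3)*(-5)) = 71801*(-3*(-5)) = 71801*15 = 1077015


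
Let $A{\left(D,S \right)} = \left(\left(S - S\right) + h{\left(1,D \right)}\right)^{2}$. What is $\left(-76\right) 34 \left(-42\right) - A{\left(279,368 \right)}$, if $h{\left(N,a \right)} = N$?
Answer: $108527$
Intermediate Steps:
$A{\left(D,S \right)} = 1$ ($A{\left(D,S \right)} = \left(\left(S - S\right) + 1\right)^{2} = \left(0 + 1\right)^{2} = 1^{2} = 1$)
$\left(-76\right) 34 \left(-42\right) - A{\left(279,368 \right)} = \left(-76\right) 34 \left(-42\right) - 1 = \left(-2584\right) \left(-42\right) - 1 = 108528 - 1 = 108527$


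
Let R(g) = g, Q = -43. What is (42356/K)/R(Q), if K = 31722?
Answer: -21178/682023 ≈ -0.031052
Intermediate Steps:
(42356/K)/R(Q) = (42356/31722)/(-43) = (42356*(1/31722))*(-1/43) = (21178/15861)*(-1/43) = -21178/682023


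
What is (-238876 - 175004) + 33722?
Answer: -380158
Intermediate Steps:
(-238876 - 175004) + 33722 = -413880 + 33722 = -380158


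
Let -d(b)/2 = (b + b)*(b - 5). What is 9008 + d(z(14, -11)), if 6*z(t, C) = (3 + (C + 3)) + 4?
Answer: 81041/9 ≈ 9004.6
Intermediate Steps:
z(t, C) = 5/3 + C/6 (z(t, C) = ((3 + (C + 3)) + 4)/6 = ((3 + (3 + C)) + 4)/6 = ((6 + C) + 4)/6 = (10 + C)/6 = 5/3 + C/6)
d(b) = -4*b*(-5 + b) (d(b) = -2*(b + b)*(b - 5) = -2*2*b*(-5 + b) = -4*b*(-5 + b))
9008 + d(z(14, -11)) = 9008 + 4*(5/3 + (⅙)*(-11))*(5 - (5/3 + (⅙)*(-11))) = 9008 + 4*(5/3 - 11/6)*(5 - (5/3 - 11/6)) = 9008 + 4*(-⅙)*(5 - 1*(-⅙)) = 9008 + 4*(-⅙)*(5 + ⅙) = 9008 + 4*(-⅙)*(31/6) = 9008 - 31/9 = 81041/9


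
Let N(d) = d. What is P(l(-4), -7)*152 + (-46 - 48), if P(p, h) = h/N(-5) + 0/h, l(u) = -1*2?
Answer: 594/5 ≈ 118.80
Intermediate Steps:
l(u) = -2
P(p, h) = -h/5 (P(p, h) = h/(-5) + 0/h = h*(-⅕) + 0 = -h/5 + 0 = -h/5)
P(l(-4), -7)*152 + (-46 - 48) = -⅕*(-7)*152 + (-46 - 48) = (7/5)*152 - 94 = 1064/5 - 94 = 594/5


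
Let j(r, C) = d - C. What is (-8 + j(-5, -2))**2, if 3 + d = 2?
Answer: 49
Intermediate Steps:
d = -1 (d = -3 + 2 = -1)
j(r, C) = -1 - C
(-8 + j(-5, -2))**2 = (-8 + (-1 - 1*(-2)))**2 = (-8 + (-1 + 2))**2 = (-8 + 1)**2 = (-7)**2 = 49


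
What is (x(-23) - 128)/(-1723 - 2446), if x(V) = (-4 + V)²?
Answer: -601/4169 ≈ -0.14416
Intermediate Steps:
(x(-23) - 128)/(-1723 - 2446) = ((-4 - 23)² - 128)/(-1723 - 2446) = ((-27)² - 128)/(-4169) = (729 - 128)*(-1/4169) = 601*(-1/4169) = -601/4169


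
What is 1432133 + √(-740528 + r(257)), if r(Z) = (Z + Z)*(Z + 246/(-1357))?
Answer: 1432133 + I*√1120564399578/1357 ≈ 1.4321e+6 + 780.08*I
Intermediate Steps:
r(Z) = 2*Z*(-246/1357 + Z) (r(Z) = (2*Z)*(Z + 246*(-1/1357)) = (2*Z)*(Z - 246/1357) = (2*Z)*(-246/1357 + Z) = 2*Z*(-246/1357 + Z))
1432133 + √(-740528 + r(257)) = 1432133 + √(-740528 + (2/1357)*257*(-246 + 1357*257)) = 1432133 + √(-740528 + (2/1357)*257*(-246 + 348749)) = 1432133 + √(-740528 + (2/1357)*257*348503) = 1432133 + √(-740528 + 179130542/1357) = 1432133 + √(-825765954/1357) = 1432133 + I*√1120564399578/1357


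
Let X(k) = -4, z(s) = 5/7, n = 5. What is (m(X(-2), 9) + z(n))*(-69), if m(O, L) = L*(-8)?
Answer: 34431/7 ≈ 4918.7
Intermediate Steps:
z(s) = 5/7 (z(s) = 5*(⅐) = 5/7)
m(O, L) = -8*L
(m(X(-2), 9) + z(n))*(-69) = (-8*9 + 5/7)*(-69) = (-72 + 5/7)*(-69) = -499/7*(-69) = 34431/7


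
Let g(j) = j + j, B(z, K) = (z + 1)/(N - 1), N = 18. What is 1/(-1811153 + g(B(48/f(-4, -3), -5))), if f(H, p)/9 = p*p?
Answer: -459/831319141 ≈ -5.5213e-7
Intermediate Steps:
f(H, p) = 9*p² (f(H, p) = 9*(p*p) = 9*p²)
B(z, K) = 1/17 + z/17 (B(z, K) = (z + 1)/(18 - 1) = (1 + z)/17 = (1 + z)*(1/17) = 1/17 + z/17)
g(j) = 2*j
1/(-1811153 + g(B(48/f(-4, -3), -5))) = 1/(-1811153 + 2*(1/17 + (48/((9*(-3)²)))/17)) = 1/(-1811153 + 2*(1/17 + (48/((9*9)))/17)) = 1/(-1811153 + 2*(1/17 + (48/81)/17)) = 1/(-1811153 + 2*(1/17 + (48*(1/81))/17)) = 1/(-1811153 + 2*(1/17 + (1/17)*(16/27))) = 1/(-1811153 + 2*(1/17 + 16/459)) = 1/(-1811153 + 2*(43/459)) = 1/(-1811153 + 86/459) = 1/(-831319141/459) = -459/831319141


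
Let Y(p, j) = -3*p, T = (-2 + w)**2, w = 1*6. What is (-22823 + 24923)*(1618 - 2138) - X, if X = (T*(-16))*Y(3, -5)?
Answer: -1094304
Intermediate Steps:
w = 6
T = 16 (T = (-2 + 6)**2 = 4**2 = 16)
X = 2304 (X = (16*(-16))*(-3*3) = -256*(-9) = 2304)
(-22823 + 24923)*(1618 - 2138) - X = (-22823 + 24923)*(1618 - 2138) - 1*2304 = 2100*(-520) - 2304 = -1092000 - 2304 = -1094304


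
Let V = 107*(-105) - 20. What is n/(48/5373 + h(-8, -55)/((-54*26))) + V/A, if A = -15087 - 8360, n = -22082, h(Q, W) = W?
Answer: -144658986822529/315151127 ≈ -4.5901e+5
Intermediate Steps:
A = -23447
V = -11255 (V = -11235 - 20 = -11255)
n/(48/5373 + h(-8, -55)/((-54*26))) + V/A = -22082/(48/5373 - 55/((-54*26))) - 11255/(-23447) = -22082/(48*(1/5373) - 55/(-1404)) - 11255*(-1/23447) = -22082/(16/1791 - 55*(-1/1404)) + 11255/23447 = -22082/(16/1791 + 55/1404) + 11255/23447 = -22082/13441/279396 + 11255/23447 = -22082*279396/13441 + 11255/23447 = -6169622472/13441 + 11255/23447 = -144658986822529/315151127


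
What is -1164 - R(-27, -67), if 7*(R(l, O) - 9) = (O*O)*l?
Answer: 112992/7 ≈ 16142.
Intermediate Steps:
R(l, O) = 9 + l*O**2/7 (R(l, O) = 9 + ((O*O)*l)/7 = 9 + (O**2*l)/7 = 9 + (l*O**2)/7 = 9 + l*O**2/7)
-1164 - R(-27, -67) = -1164 - (9 + (1/7)*(-27)*(-67)**2) = -1164 - (9 + (1/7)*(-27)*4489) = -1164 - (9 - 121203/7) = -1164 - 1*(-121140/7) = -1164 + 121140/7 = 112992/7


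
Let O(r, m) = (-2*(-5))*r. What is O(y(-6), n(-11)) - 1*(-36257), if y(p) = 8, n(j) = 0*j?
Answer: 36337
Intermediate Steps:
n(j) = 0
O(r, m) = 10*r
O(y(-6), n(-11)) - 1*(-36257) = 10*8 - 1*(-36257) = 80 + 36257 = 36337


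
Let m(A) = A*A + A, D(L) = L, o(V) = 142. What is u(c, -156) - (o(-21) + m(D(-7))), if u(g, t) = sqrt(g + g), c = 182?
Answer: -184 + 2*sqrt(91) ≈ -164.92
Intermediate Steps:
m(A) = A + A**2 (m(A) = A**2 + A = A + A**2)
u(g, t) = sqrt(2)*sqrt(g) (u(g, t) = sqrt(2*g) = sqrt(2)*sqrt(g))
u(c, -156) - (o(-21) + m(D(-7))) = sqrt(2)*sqrt(182) - (142 - 7*(1 - 7)) = 2*sqrt(91) - (142 - 7*(-6)) = 2*sqrt(91) - (142 + 42) = 2*sqrt(91) - 1*184 = 2*sqrt(91) - 184 = -184 + 2*sqrt(91)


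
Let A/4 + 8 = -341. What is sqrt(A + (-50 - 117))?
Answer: I*sqrt(1563) ≈ 39.535*I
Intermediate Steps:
A = -1396 (A = -32 + 4*(-341) = -32 - 1364 = -1396)
sqrt(A + (-50 - 117)) = sqrt(-1396 + (-50 - 117)) = sqrt(-1396 - 167) = sqrt(-1563) = I*sqrt(1563)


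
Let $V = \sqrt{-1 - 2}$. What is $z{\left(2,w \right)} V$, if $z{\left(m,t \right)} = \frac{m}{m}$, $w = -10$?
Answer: $i \sqrt{3} \approx 1.732 i$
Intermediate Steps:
$V = i \sqrt{3}$ ($V = \sqrt{-3} = i \sqrt{3} \approx 1.732 i$)
$z{\left(m,t \right)} = 1$
$z{\left(2,w \right)} V = 1 i \sqrt{3} = i \sqrt{3}$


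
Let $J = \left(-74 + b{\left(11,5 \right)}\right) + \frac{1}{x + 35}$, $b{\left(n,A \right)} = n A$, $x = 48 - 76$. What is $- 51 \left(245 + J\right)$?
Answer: $- \frac{80733}{7} \approx -11533.0$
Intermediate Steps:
$x = -28$
$b{\left(n,A \right)} = A n$
$J = - \frac{132}{7}$ ($J = \left(-74 + 5 \cdot 11\right) + \frac{1}{-28 + 35} = \left(-74 + 55\right) + \frac{1}{7} = -19 + \frac{1}{7} = - \frac{132}{7} \approx -18.857$)
$- 51 \left(245 + J\right) = - 51 \left(245 - \frac{132}{7}\right) = \left(-51\right) \frac{1583}{7} = - \frac{80733}{7}$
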